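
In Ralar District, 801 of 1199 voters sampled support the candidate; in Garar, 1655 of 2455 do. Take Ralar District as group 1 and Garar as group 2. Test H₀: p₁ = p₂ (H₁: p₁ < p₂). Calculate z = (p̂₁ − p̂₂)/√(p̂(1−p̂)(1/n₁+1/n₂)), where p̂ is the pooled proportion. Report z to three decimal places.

p̂₁ = 801/1199 = 0.66806, p̂₂ = 1655/2455 = 0.67413.
Pooled p̂ = (801+1655)/(1199+2455) = 2456/3654 = 0.67214.
SE = √(0.220368 × 0.00124136) = 0.01654.
z = (0.66806 − 0.67413)/0.01654 = -0.00607/0.01654 = -0.367.
p-value = P(Z < -0.367) ≈ 0.3566.

z = -0.367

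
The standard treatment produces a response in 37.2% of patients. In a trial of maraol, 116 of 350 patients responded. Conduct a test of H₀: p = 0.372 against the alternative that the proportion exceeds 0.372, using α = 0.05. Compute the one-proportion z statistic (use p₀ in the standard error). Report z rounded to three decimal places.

p̂ = 116/350 = 0.33143.
Under H₀, SE = √(0.372·0.628/350) = √(0.000667474) = 0.02584.
z = (0.33143 − 0.372)/0.02584 = -0.04057/0.02584 = -1.570.
p-value = P(Z > -1.570) ≈ 0.9418, so at α = 0.05 we fail to reject H₀.

z = -1.570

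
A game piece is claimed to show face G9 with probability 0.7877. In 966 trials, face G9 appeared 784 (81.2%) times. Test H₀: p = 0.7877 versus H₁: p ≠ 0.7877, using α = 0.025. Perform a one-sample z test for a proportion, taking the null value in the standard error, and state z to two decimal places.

p̂ = 784/966 = 0.81159.
Under H₀, SE = √(0.7877·0.2123/966) = √(0.000173115) = 0.01316.
z = (0.81159 − 0.7877)/0.01316 = 0.02389/0.01316 = 1.82.
p-value = 2·P(Z > 1.816) ≈ 0.0694; since p > α = 0.025, fail to reject H₀.

z = 1.82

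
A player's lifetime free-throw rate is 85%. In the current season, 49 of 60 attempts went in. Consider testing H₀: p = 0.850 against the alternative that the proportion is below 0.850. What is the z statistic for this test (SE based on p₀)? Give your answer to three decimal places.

p̂ = 49/60 = 0.81667.
Under H₀, SE = √(0.85·0.15/60) = √(0.002125) = 0.04610.
z = (0.81667 − 0.85)/0.04610 = -0.03333/0.04610 = -0.723.
p-value = P(Z < -0.723) ≈ 0.2348.

z = -0.723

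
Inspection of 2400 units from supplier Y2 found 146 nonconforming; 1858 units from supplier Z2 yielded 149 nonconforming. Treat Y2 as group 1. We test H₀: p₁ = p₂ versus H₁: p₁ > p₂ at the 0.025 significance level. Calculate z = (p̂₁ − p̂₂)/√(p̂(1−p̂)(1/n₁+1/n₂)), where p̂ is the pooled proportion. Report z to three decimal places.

p̂₁ = 146/2400 ≈ 0.060833, p̂₂ = 149/1858 ≈ 0.080194.
Pooled p̂ = (146+149)/(2400+1858) = 295/4258 = 0.069281.
SE = √(0.0644814 × 0.00095488) = 0.007847.
z = (0.060833 − 0.080194)/0.007847 = -0.019361/0.007847 = -2.467.
p-value = P(Z > -2.467) ≈ 0.9932. With α = 0.025, fail to reject H₀.

z = -2.467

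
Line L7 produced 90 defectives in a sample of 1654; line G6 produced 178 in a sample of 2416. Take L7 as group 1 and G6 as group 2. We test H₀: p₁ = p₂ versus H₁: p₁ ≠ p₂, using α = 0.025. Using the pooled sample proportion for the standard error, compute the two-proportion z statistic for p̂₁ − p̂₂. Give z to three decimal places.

z = -2.434

p̂₁ = 90/1654 ≈ 0.0544135, p̂₂ = 178/2416 ≈ 0.0736755.
Pooled p̂ = (90+178)/(1654+2416) = 268/4070 = 0.0658477.
SE = √(p̂(1−p̂)(1/n₁+1/n₂)) = √(0.0658477·0.9341523·0.0010185) = √(6.26499e-05) = 0.0079152.
z = (0.0544135 − 0.0736755)/0.0079152 = -0.0192620/0.0079152 = -2.434.
p-value = 2·P(Z > 2.434) ≈ 0.0150. With α = 0.025, reject H₀.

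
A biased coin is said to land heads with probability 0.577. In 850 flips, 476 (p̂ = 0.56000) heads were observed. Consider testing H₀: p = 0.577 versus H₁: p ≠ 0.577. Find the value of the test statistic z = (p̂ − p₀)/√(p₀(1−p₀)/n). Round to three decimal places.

z = -1.003

p̂ = 476/850 ≈ 0.56000.
Under H₀, SE = √(0.577·0.423/850) = √(0.000287142) = 0.01695.
z = (0.56000 − 0.577)/0.01695 = -0.01700/0.01695 = -1.003.
Two-sided p-value ≈ 2·Φ(−1.003) = 0.3158.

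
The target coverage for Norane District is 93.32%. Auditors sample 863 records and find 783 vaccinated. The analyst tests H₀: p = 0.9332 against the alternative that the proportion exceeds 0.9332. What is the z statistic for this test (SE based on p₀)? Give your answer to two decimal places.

z = -3.05

p̂ = 783/863 ≈ 0.9073.
Standard error under H₀: √(0.9332×0.0668/863) = 0.0085.
z = (0.9073 − 0.9332)/0.0085 = -0.0259/0.0085 = -3.05.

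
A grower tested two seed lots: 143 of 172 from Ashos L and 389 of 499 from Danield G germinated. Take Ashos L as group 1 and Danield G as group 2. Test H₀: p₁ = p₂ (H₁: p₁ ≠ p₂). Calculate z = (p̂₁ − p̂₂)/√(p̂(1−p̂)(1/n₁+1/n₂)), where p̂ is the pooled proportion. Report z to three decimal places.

p̂₁ = 143/172 ≈ 0.83140, p̂₂ = 389/499 ≈ 0.77956.
Pooled p̂ = (143+389)/(172+499) = 532/671 = 0.79285.
SE = √(p̂(1−p̂)(1/n₁+1/n₂)) = √(0.79285·0.20715·0.00781796) = √(0.00128403) = 0.03583.
z = (0.83140 − 0.77956)/0.03583 = 0.05184/0.03583 = 1.447.
Two-sided p-value ≈ 2·Φ(−1.447) = 0.1480.

z = 1.447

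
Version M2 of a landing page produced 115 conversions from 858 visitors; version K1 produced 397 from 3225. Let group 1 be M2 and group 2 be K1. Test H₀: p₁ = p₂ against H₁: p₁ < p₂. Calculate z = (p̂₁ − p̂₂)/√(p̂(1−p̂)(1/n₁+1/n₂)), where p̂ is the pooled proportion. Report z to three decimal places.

p̂₁ = 115/858 ≈ 0.13403, p̂₂ = 397/3225 ≈ 0.12310.
Pooled p̂ = (115+397)/(858+3225) = 512/4083 = 0.12540.
SE = √(0.109673 × 0.00147558) = 0.01272.
z = (0.13403 − 0.12310)/0.01272 = 0.01093/0.01272 = 0.859.
p-value = P(Z < 0.859) ≈ 0.8049.

z = 0.859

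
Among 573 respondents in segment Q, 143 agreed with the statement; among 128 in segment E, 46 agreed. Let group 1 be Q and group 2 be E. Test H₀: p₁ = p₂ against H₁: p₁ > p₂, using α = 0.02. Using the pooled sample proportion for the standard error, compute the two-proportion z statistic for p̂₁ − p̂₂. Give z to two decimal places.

z = -2.53

p̂₁ = 143/573 = 0.2496, p̂₂ = 46/128 = 0.3594.
Pooled p̂ = (143+46)/(573+128) = 189/701 = 0.2696.
SE = √(0.196923 × 0.0095577) = 0.0434.
z = (0.2496 − 0.3594)/0.0434 = -0.1098/0.0434 = -2.53.
p-value = P(Z > -2.531) ≈ 0.9943. With α = 0.02, fail to reject H₀.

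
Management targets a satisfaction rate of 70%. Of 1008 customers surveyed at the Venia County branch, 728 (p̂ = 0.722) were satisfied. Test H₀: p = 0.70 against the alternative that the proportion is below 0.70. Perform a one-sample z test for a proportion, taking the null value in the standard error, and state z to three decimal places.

z = 1.540

p̂ = 728/1008 = 0.72222.
Standard error under H₀: √(0.7×0.3/1008) = 0.01443.
z = (0.72222 − 0.7)/0.01443 = 0.02222/0.01443 = 1.540.
p-value = P(Z < 1.540) ≈ 0.9382.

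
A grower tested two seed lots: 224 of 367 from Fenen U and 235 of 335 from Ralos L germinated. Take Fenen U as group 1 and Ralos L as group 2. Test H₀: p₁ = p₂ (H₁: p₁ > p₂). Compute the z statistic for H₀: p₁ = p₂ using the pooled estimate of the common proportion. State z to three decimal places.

z = -2.535

p̂₁ = 224/367 = 0.61035, p̂₂ = 235/335 = 0.70149.
Pooled p̂ = (224+235)/(367+335) = 459/702 = 0.65385.
SE = √(0.226331 × 0.00570987) = 0.03595.
z = (0.61035 − 0.70149)/0.03595 = -0.09114/0.03595 = -2.535.
p-value = P(Z > -2.535) ≈ 0.9944.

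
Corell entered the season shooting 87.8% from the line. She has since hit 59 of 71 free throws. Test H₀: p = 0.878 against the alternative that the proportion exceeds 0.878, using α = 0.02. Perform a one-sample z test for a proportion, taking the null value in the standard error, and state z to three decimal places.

z = -1.210

p̂ = 59/71 ≈ 0.83099.
SE = √(p₀(1−p₀)/n) = √(0.10712/71) = 0.03884.
z = (0.83099 − 0.878)/0.03884 = -0.04701/0.03884 = -1.210.
p-value = P(Z > -1.210) ≈ 0.8869. With α = 0.02, fail to reject H₀.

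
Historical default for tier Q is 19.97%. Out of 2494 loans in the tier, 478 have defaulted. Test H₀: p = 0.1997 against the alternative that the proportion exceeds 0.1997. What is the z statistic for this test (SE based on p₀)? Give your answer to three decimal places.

z = -1.004

p̂ = 478/2494 ≈ 0.19166.
Under H₀, SE = √(0.1997·0.8003/2494) = √(6.40818e-05) = 0.00801.
z = (0.19166 − 0.1997)/0.00801 = -0.00804/0.00801 = -1.004.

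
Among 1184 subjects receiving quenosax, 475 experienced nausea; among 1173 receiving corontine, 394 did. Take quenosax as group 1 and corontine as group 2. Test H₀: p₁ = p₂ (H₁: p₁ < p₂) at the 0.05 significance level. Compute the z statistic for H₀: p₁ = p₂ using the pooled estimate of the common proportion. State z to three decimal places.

p̂₁ = 475/1184 ≈ 0.401182, p̂₂ = 394/1173 ≈ 0.335891.
Pooled p̂ = (475+394)/(1184+1173) = 869/2357 = 0.368689.
SE = √(p̂(1−p̂)(1/n₁+1/n₂)) = √(0.368689·0.631311·0.00169711) = √(0.000395015) = 0.019875.
z = (0.401182 − 0.335891)/0.019875 = 0.065291/0.019875 = 3.285.
p-value = P(Z < 3.285) ≈ 0.9995, so at α = 0.05 we fail to reject H₀.

z = 3.285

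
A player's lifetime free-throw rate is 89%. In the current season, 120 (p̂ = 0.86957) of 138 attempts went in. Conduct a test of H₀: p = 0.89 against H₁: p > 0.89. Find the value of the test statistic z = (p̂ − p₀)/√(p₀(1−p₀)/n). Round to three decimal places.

p̂ = 120/138 ≈ 0.86957.
Under H₀, SE = √(0.89·0.11/138) = √(0.00070942) = 0.02663.
z = (0.86957 − 0.89)/0.02663 = -0.02043/0.02663 = -0.767.
p-value = P(Z > -0.767) ≈ 0.7785.

z = -0.767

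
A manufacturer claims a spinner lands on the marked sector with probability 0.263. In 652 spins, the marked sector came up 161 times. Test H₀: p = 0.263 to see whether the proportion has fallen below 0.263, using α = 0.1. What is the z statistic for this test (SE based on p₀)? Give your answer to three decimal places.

p̂ = 161/652 = 0.24693.
Under H₀, SE = √(0.263·0.737/652) = √(0.000297287) = 0.01724.
z = (0.24693 − 0.263)/0.01724 = -0.01607/0.01724 = -0.932.
p-value = P(Z < -0.932) ≈ 0.1757. With α = 0.1, fail to reject H₀.

z = -0.932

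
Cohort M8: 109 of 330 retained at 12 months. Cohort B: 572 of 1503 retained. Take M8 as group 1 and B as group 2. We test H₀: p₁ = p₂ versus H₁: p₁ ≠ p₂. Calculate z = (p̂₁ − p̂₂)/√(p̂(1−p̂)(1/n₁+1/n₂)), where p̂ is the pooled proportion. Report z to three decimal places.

z = -1.711

p̂₁ = 109/330 ≈ 0.33030, p̂₂ = 572/1503 ≈ 0.38057.
Pooled p̂ = (109+572)/(330+1503) = 681/1833 = 0.37152.
SE = √(p̂(1−p̂)(1/n₁+1/n₂)) = √(0.37152·0.62848·0.00369564) = √(0.000862907) = 0.02938.
z = (0.33030 − 0.38057)/0.02938 = -0.05027/0.02938 = -1.711.
p-value = 2·P(Z > 1.711) ≈ 0.0870.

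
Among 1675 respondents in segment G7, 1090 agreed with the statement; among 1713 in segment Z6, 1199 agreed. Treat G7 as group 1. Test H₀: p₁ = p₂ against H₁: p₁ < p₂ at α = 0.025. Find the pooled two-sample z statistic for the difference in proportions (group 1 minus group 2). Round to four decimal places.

z = -3.0582

p̂₁ = 1090/1675 = 0.6507463, p̂₂ = 1199/1713 = 0.6999416.
Pooled p̂ = (1090+1199)/(1675+1713) = 2289/3388 = 0.6756198.
SE = √(p̂(1−p̂)(1/n₁+1/n₂)) = √(0.6756198·0.3243802·0.00118079) = √(0.000258778) = 0.0160866.
z = (0.6507463 − 0.6999416)/0.0160866 = -0.0491953/0.0160866 = -3.0582.
p-value = P(Z < -3.058) ≈ 0.0011; since p < α = 0.025, reject H₀.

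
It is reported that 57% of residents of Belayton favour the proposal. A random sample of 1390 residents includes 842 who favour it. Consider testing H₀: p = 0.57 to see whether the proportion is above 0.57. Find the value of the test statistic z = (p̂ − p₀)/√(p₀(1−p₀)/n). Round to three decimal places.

p̂ = 842/1390 = 0.60576.
SE = √(p₀(1−p₀)/n) = √(0.2451/1390) = 0.01328.
z = (0.60576 − 0.57)/0.01328 = 0.03576/0.01328 = 2.693.

z = 2.693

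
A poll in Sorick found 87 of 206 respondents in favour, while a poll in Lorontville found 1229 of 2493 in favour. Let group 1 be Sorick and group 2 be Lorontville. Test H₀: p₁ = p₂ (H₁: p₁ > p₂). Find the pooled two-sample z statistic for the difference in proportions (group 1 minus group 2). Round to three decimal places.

p̂₁ = 87/206 = 0.42233, p̂₂ = 1229/2493 = 0.49298.
Pooled p̂ = (87+1229)/(206+2493) = 1316/2699 = 0.48759.
SE = √(0.249846 × 0.00525549) = 0.03624.
z = (0.42233 − 0.49298)/0.03624 = -0.07065/0.03624 = -1.950.

z = -1.950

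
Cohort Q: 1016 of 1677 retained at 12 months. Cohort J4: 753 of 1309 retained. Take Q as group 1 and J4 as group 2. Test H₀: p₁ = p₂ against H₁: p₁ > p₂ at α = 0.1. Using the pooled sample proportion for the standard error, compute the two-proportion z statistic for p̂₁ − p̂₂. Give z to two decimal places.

p̂₁ = 1016/1677 = 0.6058, p̂₂ = 753/1309 = 0.5752.
Pooled p̂ = (1016+753)/(1677+1309) = 1769/2986 = 0.5924.
SE = √(p̂(1−p̂)(1/n₁+1/n₂)) = √(0.5924·0.4076·0.00136024) = √(0.00032844) = 0.0181.
z = (0.6058 − 0.5752)/0.0181 = 0.0306/0.0181 = 1.69.
p-value = P(Z > 1.688) ≈ 0.0457; since p < α = 0.1, reject H₀.

z = 1.69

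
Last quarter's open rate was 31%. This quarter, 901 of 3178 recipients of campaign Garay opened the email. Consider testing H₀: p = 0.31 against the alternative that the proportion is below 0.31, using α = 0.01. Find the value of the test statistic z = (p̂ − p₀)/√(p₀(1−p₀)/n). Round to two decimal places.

z = -3.23

p̂ = 901/3178 ≈ 0.2835.
Standard error under H₀: √(0.31×0.69/3178) = 0.0082.
z = (0.2835 − 0.31)/0.0082 = -0.0265/0.0082 = -3.23.
p-value = P(Z < -3.229) ≈ 0.0006, so at α = 0.01 we reject H₀.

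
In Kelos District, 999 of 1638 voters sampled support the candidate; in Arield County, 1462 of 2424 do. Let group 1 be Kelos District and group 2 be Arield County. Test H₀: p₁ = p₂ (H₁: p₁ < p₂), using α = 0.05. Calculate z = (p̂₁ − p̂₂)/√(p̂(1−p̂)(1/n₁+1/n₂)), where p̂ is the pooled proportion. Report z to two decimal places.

p̂₁ = 999/1638 ≈ 0.60989, p̂₂ = 1462/2424 ≈ 0.60314.
Pooled p̂ = (999+1462)/(1638+2424) = 2461/4062 = 0.60586.
SE = √(p̂(1−p̂)(1/n₁+1/n₂)) = √(0.60586·0.39414·0.00102304) = √(0.000244296) = 0.01563.
z = (0.60989 − 0.60314)/0.01563 = 0.00675/0.01563 = 0.43.
p-value = P(Z < 0.432) ≈ 0.6672, so at α = 0.05 we fail to reject H₀.

z = 0.43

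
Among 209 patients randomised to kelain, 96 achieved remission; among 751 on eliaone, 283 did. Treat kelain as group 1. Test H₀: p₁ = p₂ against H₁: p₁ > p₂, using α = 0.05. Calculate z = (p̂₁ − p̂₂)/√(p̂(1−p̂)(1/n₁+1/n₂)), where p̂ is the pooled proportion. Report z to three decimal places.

z = 2.158

p̂₁ = 96/209 ≈ 0.45933, p̂₂ = 283/751 ≈ 0.37683.
Pooled p̂ = (96+283)/(209+751) = 379/960 = 0.39479.
SE = √(0.238931 × 0.00611625) = 0.03823.
z = (0.45933 − 0.37683)/0.03823 = 0.08250/0.03823 = 2.158.
p-value = P(Z > 2.158) ≈ 0.0155; since p < α = 0.05, reject H₀.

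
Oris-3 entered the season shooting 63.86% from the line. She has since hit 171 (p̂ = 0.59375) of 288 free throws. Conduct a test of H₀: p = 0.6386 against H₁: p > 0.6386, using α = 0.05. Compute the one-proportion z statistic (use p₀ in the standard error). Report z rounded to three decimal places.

z = -1.584

p̂ = 171/288 ≈ 0.59375.
SE = √(p₀(1−p₀)/n) = √(0.23079/288) = 0.02831.
z = (0.59375 − 0.6386)/0.02831 = -0.04485/0.02831 = -1.584.
p-value = P(Z > -1.584) ≈ 0.9434; since p > α = 0.05, fail to reject H₀.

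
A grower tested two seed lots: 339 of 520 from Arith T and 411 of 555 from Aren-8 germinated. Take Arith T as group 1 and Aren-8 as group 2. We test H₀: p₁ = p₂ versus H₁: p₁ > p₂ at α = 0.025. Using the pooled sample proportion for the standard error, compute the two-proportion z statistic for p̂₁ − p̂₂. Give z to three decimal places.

z = -3.162

p̂₁ = 339/520 = 0.65192, p̂₂ = 411/555 = 0.74054.
Pooled p̂ = (339+411)/(520+555) = 750/1075 = 0.69767.
SE = √(p̂(1−p̂)(1/n₁+1/n₂)) = √(0.69767·0.30233·0.00372488) = √(0.000785669) = 0.02803.
z = (0.65192 − 0.74054)/0.02803 = -0.08862/0.02803 = -3.162.
p-value = P(Z > -3.162) ≈ 0.9992. With α = 0.025, fail to reject H₀.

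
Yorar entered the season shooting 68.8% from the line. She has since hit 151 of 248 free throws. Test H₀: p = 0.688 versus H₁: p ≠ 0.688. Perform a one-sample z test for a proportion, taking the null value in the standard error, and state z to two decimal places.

p̂ = 151/248 = 0.6089.
Standard error under H₀: √(0.688×0.312/248) = 0.0294.
z = (0.6089 − 0.688)/0.0294 = -0.0791/0.0294 = -2.69.

z = -2.69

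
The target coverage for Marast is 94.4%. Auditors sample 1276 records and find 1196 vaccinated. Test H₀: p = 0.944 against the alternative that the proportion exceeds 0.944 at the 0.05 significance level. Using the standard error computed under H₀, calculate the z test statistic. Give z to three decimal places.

z = -1.040

p̂ = 1196/1276 = 0.93730.
SE = √(p₀(1−p₀)/n) = √(0.052864/1276) = 0.00644.
z = (0.93730 − 0.944)/0.00644 = -0.00670/0.00644 = -1.040.
p-value = P(Z > -1.040) ≈ 0.8509. With α = 0.05, fail to reject H₀.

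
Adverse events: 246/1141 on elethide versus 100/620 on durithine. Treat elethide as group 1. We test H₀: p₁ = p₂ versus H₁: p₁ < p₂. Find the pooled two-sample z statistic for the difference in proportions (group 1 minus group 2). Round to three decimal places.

p̂₁ = 246/1141 ≈ 0.21560, p̂₂ = 100/620 ≈ 0.16129.
Pooled p̂ = (246+100)/(1141+620) = 346/1761 = 0.19648.
SE = √(p̂(1−p̂)(1/n₁+1/n₂)) = √(0.19648·0.80352·0.00248933) = √(0.000393003) = 0.01982.
z = (0.21560 − 0.16129)/0.01982 = 0.05431/0.01982 = 2.740.

z = 2.740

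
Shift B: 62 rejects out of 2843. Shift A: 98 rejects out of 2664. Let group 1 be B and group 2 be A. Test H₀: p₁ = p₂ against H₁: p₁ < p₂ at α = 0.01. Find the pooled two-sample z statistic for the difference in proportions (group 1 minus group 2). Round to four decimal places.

z = -3.3073

p̂₁ = 62/2843 = 0.0218079, p̂₂ = 98/2664 = 0.0367868.
Pooled p̂ = (62+98)/(2843+2664) = 160/5507 = 0.0290539.
SE = √(0.0282098 × 0.000727116) = 0.0045290.
z = (0.0218079 − 0.0367868)/0.0045290 = -0.0149789/0.0045290 = -3.3073.
p-value = P(Z < -3.307) ≈ 0.0005; since p < α = 0.01, reject H₀.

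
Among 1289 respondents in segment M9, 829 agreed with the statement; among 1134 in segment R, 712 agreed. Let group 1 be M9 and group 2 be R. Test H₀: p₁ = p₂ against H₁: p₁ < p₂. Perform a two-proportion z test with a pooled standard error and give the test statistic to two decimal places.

p̂₁ = 829/1289 = 0.6431, p̂₂ = 712/1134 = 0.6279.
Pooled p̂ = (829+712)/(1289+1134) = 1541/2423 = 0.6360.
SE = √(p̂(1−p̂)(1/n₁+1/n₂)) = √(0.6360·0.3640·0.00165763) = √(0.000383753) = 0.0196.
z = (0.6431 − 0.6279)/0.0196 = 0.0152/0.0196 = 0.78.

z = 0.78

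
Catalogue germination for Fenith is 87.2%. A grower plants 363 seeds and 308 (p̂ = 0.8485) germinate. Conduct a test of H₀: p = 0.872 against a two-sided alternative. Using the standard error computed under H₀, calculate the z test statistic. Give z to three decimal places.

z = -1.341

p̂ = 308/363 = 0.84848.
SE = √(p₀(1−p₀)/n) = √(0.11162/363) = 0.01754.
z = (0.84848 − 0.872)/0.01754 = -0.02352/0.01754 = -1.341.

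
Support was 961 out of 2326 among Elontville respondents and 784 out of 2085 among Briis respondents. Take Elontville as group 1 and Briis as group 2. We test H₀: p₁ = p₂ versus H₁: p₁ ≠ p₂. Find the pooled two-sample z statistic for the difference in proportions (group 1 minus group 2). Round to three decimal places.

z = 2.518

p̂₁ = 961/2326 = 0.41316, p̂₂ = 784/2085 = 0.37602.
Pooled p̂ = (961+784)/(2326+2085) = 1745/4411 = 0.39560.
SE = √(p̂(1−p̂)(1/n₁+1/n₂)) = √(0.39560·0.60440·0.000909539) = √(0.000217472) = 0.01475.
z = (0.41316 − 0.37602)/0.01475 = 0.03714/0.01475 = 2.518.
Two-sided p-value ≈ 2·Φ(−2.518) = 0.0118.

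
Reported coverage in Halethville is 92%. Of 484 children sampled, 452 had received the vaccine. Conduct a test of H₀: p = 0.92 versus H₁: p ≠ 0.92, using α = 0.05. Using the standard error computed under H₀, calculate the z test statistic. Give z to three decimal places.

z = 1.126

p̂ = 452/484 ≈ 0.93388.
SE = √(p₀(1−p₀)/n) = √(0.0736/484) = 0.01233.
z = (0.93388 − 0.92)/0.01233 = 0.01388/0.01233 = 1.126.
Two-sided p-value ≈ 2·Φ(−1.126) = 0.2602. With α = 0.05, fail to reject H₀.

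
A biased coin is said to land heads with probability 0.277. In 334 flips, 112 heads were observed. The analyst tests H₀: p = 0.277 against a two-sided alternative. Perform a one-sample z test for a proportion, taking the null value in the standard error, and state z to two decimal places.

p̂ = 112/334 ≈ 0.3353.
Standard error under H₀: √(0.277×0.723/334) = 0.0245.
z = (0.3353 − 0.277)/0.0245 = 0.0583/0.0245 = 2.38.

z = 2.38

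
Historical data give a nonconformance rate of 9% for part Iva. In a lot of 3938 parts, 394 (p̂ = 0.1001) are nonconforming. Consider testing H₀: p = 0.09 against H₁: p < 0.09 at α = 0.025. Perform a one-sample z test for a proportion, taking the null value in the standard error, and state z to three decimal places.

z = 2.204

p̂ = 394/3938 ≈ 0.10005.
Under H₀, SE = √(0.09·0.91/3938) = √(2.07974e-05) = 0.00456.
z = (0.10005 − 0.09)/0.00456 = 0.01005/0.00456 = 2.204.
p-value = P(Z < 2.204) ≈ 0.9862. With α = 0.025, fail to reject H₀.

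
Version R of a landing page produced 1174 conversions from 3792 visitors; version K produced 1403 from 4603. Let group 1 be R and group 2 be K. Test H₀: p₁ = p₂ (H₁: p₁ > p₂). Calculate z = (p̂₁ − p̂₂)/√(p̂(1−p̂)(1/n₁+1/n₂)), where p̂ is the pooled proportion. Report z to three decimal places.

z = 0.474

p̂₁ = 1174/3792 ≈ 0.30960, p̂₂ = 1403/4603 ≈ 0.30480.
Pooled p̂ = (1174+1403)/(3792+4603) = 2577/8395 = 0.30697.
SE = √(p̂(1−p̂)(1/n₁+1/n₂)) = √(0.30697·0.69303·0.000480963) = √(0.000102319) = 0.01012.
z = (0.30960 − 0.30480)/0.01012 = 0.00480/0.01012 = 0.474.
p-value = P(Z > 0.474) ≈ 0.3176.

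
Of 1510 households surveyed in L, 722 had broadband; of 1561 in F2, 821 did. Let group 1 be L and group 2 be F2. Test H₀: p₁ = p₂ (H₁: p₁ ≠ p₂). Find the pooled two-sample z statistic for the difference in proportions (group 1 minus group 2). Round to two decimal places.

z = -2.65

p̂₁ = 722/1510 = 0.47815, p̂₂ = 821/1561 = 0.52594.
Pooled p̂ = (722+821)/(1510+1561) = 1543/3071 = 0.50244.
SE = √(p̂(1−p̂)(1/n₁+1/n₂)) = √(0.50244·0.49756·0.00130287) = √(0.000325709) = 0.01805.
z = (0.47815 − 0.52594)/0.01805 = -0.04779/0.01805 = -2.65.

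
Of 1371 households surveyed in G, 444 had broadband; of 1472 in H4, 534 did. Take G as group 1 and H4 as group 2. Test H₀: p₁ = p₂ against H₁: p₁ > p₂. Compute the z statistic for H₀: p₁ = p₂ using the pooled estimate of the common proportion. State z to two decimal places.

z = -2.18

p̂₁ = 444/1371 = 0.32385, p̂₂ = 534/1472 = 0.36277.
Pooled p̂ = (444+534)/(1371+1472) = 978/2843 = 0.34400.
SE = √(0.225665 × 0.00140874) = 0.01783.
z = (0.32385 − 0.36277)/0.01783 = -0.03892/0.01783 = -2.18.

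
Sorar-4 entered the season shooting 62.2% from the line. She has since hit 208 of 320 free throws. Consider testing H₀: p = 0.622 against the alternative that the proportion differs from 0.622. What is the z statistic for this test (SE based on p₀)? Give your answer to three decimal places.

p̂ = 208/320 ≈ 0.65000.
SE = √(p₀(1−p₀)/n) = √(0.23512/320) = 0.02711.
z = (0.65000 − 0.622)/0.02711 = 0.02800/0.02711 = 1.033.
p-value = 2·P(Z > 1.033) ≈ 0.3016.

z = 1.033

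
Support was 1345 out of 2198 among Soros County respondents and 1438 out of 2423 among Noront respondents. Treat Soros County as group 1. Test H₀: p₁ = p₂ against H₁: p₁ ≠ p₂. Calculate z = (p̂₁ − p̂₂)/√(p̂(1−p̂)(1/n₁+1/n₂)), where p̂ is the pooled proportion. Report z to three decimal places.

p̂₁ = 1345/2198 = 0.61192, p̂₂ = 1438/2423 = 0.59348.
Pooled p̂ = (1345+1438)/(2198+2423) = 2783/4621 = 0.60225.
SE = √(0.239545 × 0.000867671) = 0.01442.
z = (0.61192 − 0.59348)/0.01442 = 0.01844/0.01442 = 1.279.
p-value = 2·P(Z > 1.279) ≈ 0.2009.

z = 1.279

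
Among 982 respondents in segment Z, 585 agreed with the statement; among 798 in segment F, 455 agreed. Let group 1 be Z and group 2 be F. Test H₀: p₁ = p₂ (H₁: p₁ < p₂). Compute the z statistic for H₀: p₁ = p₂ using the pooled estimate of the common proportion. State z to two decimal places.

z = 1.09

p̂₁ = 585/982 = 0.5957, p̂₂ = 455/798 = 0.5702.
Pooled p̂ = (585+455)/(982+798) = 1040/1780 = 0.5843.
SE = √(0.242899 × 0.00227146) = 0.0235.
z = (0.5957 − 0.5702)/0.0235 = 0.0255/0.0235 = 1.09.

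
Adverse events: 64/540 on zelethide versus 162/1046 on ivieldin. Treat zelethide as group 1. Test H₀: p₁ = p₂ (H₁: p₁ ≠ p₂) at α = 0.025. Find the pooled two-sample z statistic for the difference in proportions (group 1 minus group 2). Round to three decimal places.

z = -1.963

p̂₁ = 64/540 ≈ 0.11852, p̂₂ = 162/1046 ≈ 0.15488.
Pooled p̂ = (64+162)/(540+1046) = 226/1586 = 0.14250.
SE = √(p̂(1−p̂)(1/n₁+1/n₂)) = √(0.14250·0.85750·0.00280787) = √(0.000343098) = 0.01852.
z = (0.11852 − 0.15488)/0.01852 = -0.03636/0.01852 = -1.963.
Two-sided p-value ≈ 2·Φ(−1.963) = 0.0497. With α = 0.025, fail to reject H₀.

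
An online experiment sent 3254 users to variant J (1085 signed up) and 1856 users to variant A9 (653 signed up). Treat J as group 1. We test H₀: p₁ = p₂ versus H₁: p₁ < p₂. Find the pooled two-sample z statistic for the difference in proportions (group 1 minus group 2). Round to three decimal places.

z = -1.335

p̂₁ = 1085/3254 ≈ 0.33344, p̂₂ = 653/1856 ≈ 0.35183.
Pooled p̂ = (1085+653)/(3254+1856) = 1738/5110 = 0.34012.
SE = √(p̂(1−p̂)(1/n₁+1/n₂)) = √(0.34012·0.65988·0.000846107) = √(0.000189898) = 0.01378.
z = (0.33344 − 0.35183)/0.01378 = -0.01839/0.01378 = -1.335.
p-value = P(Z < -1.335) ≈ 0.0909.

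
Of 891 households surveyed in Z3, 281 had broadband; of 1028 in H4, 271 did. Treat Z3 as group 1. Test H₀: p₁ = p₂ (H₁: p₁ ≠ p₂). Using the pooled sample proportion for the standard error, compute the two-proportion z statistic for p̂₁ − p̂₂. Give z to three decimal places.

z = 2.498

p̂₁ = 281/891 ≈ 0.31538, p̂₂ = 271/1028 ≈ 0.26362.
Pooled p̂ = (281+271)/(891+1028) = 552/1919 = 0.28765.
SE = √(0.204907 × 0.0020951) = 0.02072.
z = (0.31538 − 0.26362)/0.02072 = 0.05176/0.02072 = 2.498.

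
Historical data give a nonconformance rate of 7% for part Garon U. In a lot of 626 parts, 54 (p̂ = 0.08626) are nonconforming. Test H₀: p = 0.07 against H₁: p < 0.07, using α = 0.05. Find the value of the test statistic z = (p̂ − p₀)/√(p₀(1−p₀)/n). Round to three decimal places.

z = 1.595

p̂ = 54/626 ≈ 0.086262.
Under H₀, SE = √(0.07·0.93/626) = √(0.000103994) = 0.010198.
z = (0.086262 − 0.07)/0.010198 = 0.016262/0.010198 = 1.595.
p-value = P(Z < 1.595) ≈ 0.9446. With α = 0.05, fail to reject H₀.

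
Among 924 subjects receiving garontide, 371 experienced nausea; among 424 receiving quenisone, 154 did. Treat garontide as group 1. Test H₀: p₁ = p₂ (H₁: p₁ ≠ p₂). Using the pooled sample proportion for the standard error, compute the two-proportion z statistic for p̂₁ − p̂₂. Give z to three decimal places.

z = 1.339

p̂₁ = 371/924 ≈ 0.401515, p̂₂ = 154/424 ≈ 0.363208.
Pooled p̂ = (371+154)/(924+424) = 525/1348 = 0.389466.
SE = √(p̂(1−p̂)(1/n₁+1/n₂)) = √(0.389466·0.610534·0.00344074) = √(0.000818147) = 0.028603.
z = (0.401515 − 0.363208)/0.028603 = 0.038307/0.028603 = 1.339.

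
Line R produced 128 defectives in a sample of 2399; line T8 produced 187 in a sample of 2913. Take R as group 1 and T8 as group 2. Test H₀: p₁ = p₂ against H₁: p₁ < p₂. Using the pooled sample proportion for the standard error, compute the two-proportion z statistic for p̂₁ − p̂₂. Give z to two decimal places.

z = -1.66

p̂₁ = 128/2399 ≈ 0.0534, p̂₂ = 187/2913 ≈ 0.0642.
Pooled p̂ = (128+187)/(2399+2913) = 315/5312 = 0.0593.
SE = √(0.0557832 × 0.000760129) = 0.0065.
z = (0.0534 − 0.0642)/0.0065 = -0.0108/0.0065 = -1.66.
p-value = P(Z < -1.665) ≈ 0.0480.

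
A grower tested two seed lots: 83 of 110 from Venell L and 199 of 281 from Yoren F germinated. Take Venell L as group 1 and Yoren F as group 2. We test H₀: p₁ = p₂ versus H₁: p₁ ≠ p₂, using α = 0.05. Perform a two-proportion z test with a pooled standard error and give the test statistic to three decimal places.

z = 0.919

p̂₁ = 83/110 = 0.75455, p̂₂ = 199/281 = 0.70819.
Pooled p̂ = (83+199)/(110+281) = 282/391 = 0.72123.
SE = √(p̂(1−p̂)(1/n₁+1/n₂)) = √(0.72123·0.27877·0.0126496) = √(0.00254331) = 0.05043.
z = (0.75455 − 0.70819)/0.05043 = 0.04636/0.05043 = 0.919.
Two-sided p-value ≈ 2·Φ(−0.919) = 0.3579; since p > α = 0.05, fail to reject H₀.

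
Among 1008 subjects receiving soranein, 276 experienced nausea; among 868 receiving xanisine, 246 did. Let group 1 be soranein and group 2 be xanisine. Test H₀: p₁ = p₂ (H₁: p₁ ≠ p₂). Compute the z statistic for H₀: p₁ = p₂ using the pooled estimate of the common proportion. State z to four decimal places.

p̂₁ = 276/1008 = 0.2738095, p̂₂ = 246/868 = 0.2834101.
Pooled p̂ = (276+246)/(1008+868) = 522/1876 = 0.2782516.
SE = √(0.200828 × 0.00214414) = 0.0207510.
z = (0.2738095 − 0.2834101)/0.0207510 = -0.0096006/0.0207510 = -0.4627.

z = -0.4627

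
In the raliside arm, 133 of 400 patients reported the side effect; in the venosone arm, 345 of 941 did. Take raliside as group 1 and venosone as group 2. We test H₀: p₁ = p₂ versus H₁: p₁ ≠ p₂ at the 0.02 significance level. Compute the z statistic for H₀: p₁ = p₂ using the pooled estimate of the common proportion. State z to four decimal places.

p̂₁ = 133/400 = 0.332500, p̂₂ = 345/941 = 0.366631.
Pooled p̂ = (133+345)/(400+941) = 478/1341 = 0.356450.
SE = √(0.229394 × 0.0035627) = 0.028588.
z = (0.332500 − 0.366631)/0.028588 = -0.034131/0.028588 = -1.1939.
p-value = 2·P(Z > 1.194) ≈ 0.2325. With α = 0.02, fail to reject H₀.

z = -1.1939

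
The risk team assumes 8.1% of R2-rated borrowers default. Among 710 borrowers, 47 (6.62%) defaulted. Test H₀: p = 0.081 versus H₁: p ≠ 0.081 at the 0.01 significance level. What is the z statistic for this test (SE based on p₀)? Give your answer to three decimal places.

p̂ = 47/710 ≈ 0.066197.
Standard error under H₀: √(0.081×0.919/710) = 0.010239.
z = (0.066197 − 0.081)/0.010239 = -0.014803/0.010239 = -1.446.
Two-sided p-value ≈ 2·Φ(−1.446) = 0.1483, so at α = 0.01 we fail to reject H₀.

z = -1.446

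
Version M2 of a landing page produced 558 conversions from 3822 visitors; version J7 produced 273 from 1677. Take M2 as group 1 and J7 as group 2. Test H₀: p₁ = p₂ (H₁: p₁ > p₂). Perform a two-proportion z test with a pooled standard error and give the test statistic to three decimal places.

z = -1.601

p̂₁ = 558/3822 ≈ 0.14600, p̂₂ = 273/1677 ≈ 0.16279.
Pooled p̂ = (558+273)/(3822+1677) = 831/5499 = 0.15112.
SE = √(p̂(1−p̂)(1/n₁+1/n₂)) = √(0.15112·0.84888·0.000857946) = √(0.000110059) = 0.01049.
z = (0.14600 − 0.16279)/0.01049 = -0.01679/0.01049 = -1.601.
p-value = P(Z > -1.601) ≈ 0.9453.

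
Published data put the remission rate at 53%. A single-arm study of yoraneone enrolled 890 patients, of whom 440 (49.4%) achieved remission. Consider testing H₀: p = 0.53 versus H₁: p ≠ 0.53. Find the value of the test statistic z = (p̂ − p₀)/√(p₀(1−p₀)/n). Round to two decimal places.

z = -2.13

p̂ = 440/890 ≈ 0.4944.
SE = √(p₀(1−p₀)/n) = √(0.2491/890) = 0.0167.
z = (0.4944 − 0.53)/0.0167 = -0.0356/0.0167 = -2.13.
Two-sided p-value ≈ 2·Φ(−2.129) = 0.0333.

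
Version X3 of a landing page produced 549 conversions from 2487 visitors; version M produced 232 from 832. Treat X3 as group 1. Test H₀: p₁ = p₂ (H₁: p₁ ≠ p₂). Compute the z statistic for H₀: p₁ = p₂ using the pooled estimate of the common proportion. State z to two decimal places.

z = -3.42

p̂₁ = 549/2487 ≈ 0.2207, p̂₂ = 232/832 ≈ 0.2788.
Pooled p̂ = (549+232)/(2487+832) = 781/3319 = 0.2353.
SE = √(p̂(1−p̂)(1/n₁+1/n₂)) = √(0.2353·0.7647·0.00160401) = √(0.000288627) = 0.0170.
z = (0.2207 − 0.2788)/0.0170 = -0.0581/0.0170 = -3.42.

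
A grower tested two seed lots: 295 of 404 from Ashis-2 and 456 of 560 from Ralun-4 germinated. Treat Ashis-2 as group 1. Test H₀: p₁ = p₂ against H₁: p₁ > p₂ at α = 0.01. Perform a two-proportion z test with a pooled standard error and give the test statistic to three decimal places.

z = -3.105

p̂₁ = 295/404 = 0.73020, p̂₂ = 456/560 = 0.81429.
Pooled p̂ = (295+456)/(404+560) = 751/964 = 0.77905.
SE = √(0.172134 × 0.00426096) = 0.02708.
z = (0.73020 − 0.81429)/0.02708 = -0.08409/0.02708 = -3.105.
p-value = P(Z > -3.105) ≈ 0.9990; since p > α = 0.01, fail to reject H₀.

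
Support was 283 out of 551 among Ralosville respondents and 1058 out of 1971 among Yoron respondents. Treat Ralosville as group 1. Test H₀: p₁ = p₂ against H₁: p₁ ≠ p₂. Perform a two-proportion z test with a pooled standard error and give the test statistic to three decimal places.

p̂₁ = 283/551 ≈ 0.513612, p̂₂ = 1058/1971 ≈ 0.536783.
Pooled p̂ = (283+1058)/(551+1971) = 1341/2522 = 0.531721.
SE = √(0.248994 × 0.00232224) = 0.024046.
z = (0.513612 − 0.536783)/0.024046 = -0.023171/0.024046 = -0.964.

z = -0.964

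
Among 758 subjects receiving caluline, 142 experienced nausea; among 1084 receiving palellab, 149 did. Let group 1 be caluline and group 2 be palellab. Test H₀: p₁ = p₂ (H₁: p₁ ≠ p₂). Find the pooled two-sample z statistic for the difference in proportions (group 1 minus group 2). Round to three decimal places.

z = 2.889

p̂₁ = 142/758 ≈ 0.18734, p̂₂ = 149/1084 ≈ 0.13745.
Pooled p̂ = (142+149)/(758+1084) = 291/1842 = 0.15798.
SE = √(p̂(1−p̂)(1/n₁+1/n₂)) = √(0.15798·0.84202·0.00224177) = √(0.000298206) = 0.01727.
z = (0.18734 − 0.13745)/0.01727 = 0.04989/0.01727 = 2.889.
p-value = 2·P(Z > 2.889) ≈ 0.0039.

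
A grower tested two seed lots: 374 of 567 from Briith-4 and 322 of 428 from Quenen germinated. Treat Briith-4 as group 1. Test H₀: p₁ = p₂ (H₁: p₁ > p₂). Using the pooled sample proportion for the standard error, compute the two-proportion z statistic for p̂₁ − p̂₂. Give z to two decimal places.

z = -3.16

p̂₁ = 374/567 ≈ 0.65961, p̂₂ = 322/428 ≈ 0.75234.
Pooled p̂ = (374+322)/(567+428) = 696/995 = 0.69950.
SE = √(p̂(1−p̂)(1/n₁+1/n₂)) = √(0.69950·0.30050·0.00410012) = √(0.000861848) = 0.02936.
z = (0.65961 − 0.75234)/0.02936 = -0.09273/0.02936 = -3.16.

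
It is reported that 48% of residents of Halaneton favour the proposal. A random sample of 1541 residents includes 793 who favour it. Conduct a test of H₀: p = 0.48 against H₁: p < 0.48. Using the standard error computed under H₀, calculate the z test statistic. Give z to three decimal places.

p̂ = 793/1541 ≈ 0.514601.
Standard error under H₀: √(0.48×0.52/1541) = 0.012727.
z = (0.514601 − 0.48)/0.012727 = 0.034601/0.012727 = 2.719.
p-value = P(Z < 2.719) ≈ 0.9967.

z = 2.719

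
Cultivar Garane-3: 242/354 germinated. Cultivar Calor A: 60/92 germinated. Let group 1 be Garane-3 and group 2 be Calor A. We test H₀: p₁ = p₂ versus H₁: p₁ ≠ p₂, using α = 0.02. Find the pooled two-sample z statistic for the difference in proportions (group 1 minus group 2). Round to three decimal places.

p̂₁ = 242/354 ≈ 0.68362, p̂₂ = 60/92 ≈ 0.65217.
Pooled p̂ = (242+60)/(354+92) = 302/446 = 0.67713.
SE = √(0.218625 × 0.0136944) = 0.05472.
z = (0.68362 − 0.65217)/0.05472 = 0.03145/0.05472 = 0.575.
p-value = 2·P(Z > 0.575) ≈ 0.5655. With α = 0.02, fail to reject H₀.

z = 0.575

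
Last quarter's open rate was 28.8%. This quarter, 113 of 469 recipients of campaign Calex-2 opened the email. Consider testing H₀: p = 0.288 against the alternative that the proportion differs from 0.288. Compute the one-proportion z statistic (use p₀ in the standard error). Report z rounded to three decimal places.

p̂ = 113/469 ≈ 0.24094.
Standard error under H₀: √(0.288×0.712/469) = 0.02091.
z = (0.24094 − 0.288)/0.02091 = -0.04706/0.02091 = -2.251.

z = -2.251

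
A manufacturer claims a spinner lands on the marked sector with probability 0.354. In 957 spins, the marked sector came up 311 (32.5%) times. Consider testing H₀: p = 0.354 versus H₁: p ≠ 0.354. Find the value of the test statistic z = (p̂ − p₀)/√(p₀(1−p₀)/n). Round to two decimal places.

p̂ = 311/957 = 0.32497.
Standard error under H₀: √(0.354×0.646/957) = 0.01546.
z = (0.32497 − 0.354)/0.01546 = -0.02903/0.01546 = -1.88.

z = -1.88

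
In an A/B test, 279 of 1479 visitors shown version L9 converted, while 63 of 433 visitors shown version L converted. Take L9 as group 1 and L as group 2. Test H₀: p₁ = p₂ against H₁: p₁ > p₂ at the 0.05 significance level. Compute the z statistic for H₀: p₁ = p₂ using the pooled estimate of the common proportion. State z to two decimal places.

p̂₁ = 279/1479 ≈ 0.1886, p̂₂ = 63/433 ≈ 0.1455.
Pooled p̂ = (279+63)/(1479+433) = 342/1912 = 0.1789.
SE = √(0.146876 × 0.0029856) = 0.0209.
z = (0.1886 − 0.1455)/0.0209 = 0.0431/0.0209 = 2.06.
p-value = P(Z > 2.060) ≈ 0.0197. With α = 0.05, reject H₀.

z = 2.06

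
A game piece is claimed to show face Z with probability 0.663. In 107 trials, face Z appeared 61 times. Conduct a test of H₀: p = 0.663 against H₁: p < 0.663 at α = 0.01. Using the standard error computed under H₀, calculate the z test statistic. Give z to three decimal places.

z = -2.033

p̂ = 61/107 = 0.57009.
SE = √(p₀(1−p₀)/n) = √(0.22343/107) = 0.04570.
z = (0.57009 − 0.663)/0.04570 = -0.09291/0.04570 = -2.033.
p-value = P(Z < -2.033) ≈ 0.0210; since p > α = 0.01, fail to reject H₀.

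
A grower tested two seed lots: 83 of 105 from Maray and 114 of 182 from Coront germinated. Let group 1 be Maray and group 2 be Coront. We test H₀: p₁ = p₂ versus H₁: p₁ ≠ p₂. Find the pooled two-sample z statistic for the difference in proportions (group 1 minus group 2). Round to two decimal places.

z = 2.89

p̂₁ = 83/105 ≈ 0.79048, p̂₂ = 114/182 ≈ 0.62637.
Pooled p̂ = (83+114)/(105+182) = 197/287 = 0.68641.
SE = √(0.215251 × 0.0150183) = 0.05686.
z = (0.79048 − 0.62637)/0.05686 = 0.16411/0.05686 = 2.89.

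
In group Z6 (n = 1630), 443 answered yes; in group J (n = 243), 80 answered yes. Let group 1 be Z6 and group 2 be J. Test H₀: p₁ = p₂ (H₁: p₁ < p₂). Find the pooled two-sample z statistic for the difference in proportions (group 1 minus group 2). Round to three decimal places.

z = -1.862

p̂₁ = 443/1630 ≈ 0.27178, p̂₂ = 80/243 ≈ 0.32922.
Pooled p̂ = (443+80)/(1630+243) = 523/1873 = 0.27923.
SE = √(p̂(1−p̂)(1/n₁+1/n₂)) = √(0.27923·0.72077·0.00472872) = √(0.000951708) = 0.03085.
z = (0.27178 − 0.32922)/0.03085 = -0.05744/0.03085 = -1.862.
p-value = P(Z < -1.862) ≈ 0.0313.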